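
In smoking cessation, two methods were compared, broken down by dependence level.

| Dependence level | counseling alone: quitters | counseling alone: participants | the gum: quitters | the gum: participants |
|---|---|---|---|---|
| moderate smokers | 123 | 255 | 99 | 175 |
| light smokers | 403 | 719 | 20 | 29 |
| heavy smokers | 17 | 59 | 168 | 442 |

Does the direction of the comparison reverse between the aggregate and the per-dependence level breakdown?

Yes

Moderate smokers: counseling alone 123/255 = 48.2%, the gum 99/175 = 56.6% → the gum
Light smokers: counseling alone 403/719 = 56.1%, the gum 20/29 = 69.0% → the gum
Heavy smokers: counseling alone 17/59 = 28.8%, the gum 168/442 = 38.0% → the gum
Overall: counseling alone 543/1033 = 52.6%, the gum 287/646 = 44.4% → counseling alone
The gum wins each dependence group but counseling alone wins overall — the comparison reverses. The gum's participants skew toward heavy smokers, which has a lower base rate.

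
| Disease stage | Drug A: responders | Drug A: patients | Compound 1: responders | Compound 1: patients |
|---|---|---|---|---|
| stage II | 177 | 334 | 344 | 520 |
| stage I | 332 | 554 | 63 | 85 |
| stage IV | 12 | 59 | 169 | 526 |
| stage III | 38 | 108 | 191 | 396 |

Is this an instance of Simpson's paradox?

Yes

Stage II: Drug A 177/334 = 53.0%, Compound 1 344/520 = 66.2% → Compound 1
Stage I: Drug A 332/554 = 59.9%, Compound 1 63/85 = 74.1% → Compound 1
Stage IV: Drug A 12/59 = 20.3%, Compound 1 169/526 = 32.1% → Compound 1
Stage III: Drug A 38/108 = 35.2%, Compound 1 191/396 = 48.2% → Compound 1
Overall: Drug A 559/1055 = 53.0%, Compound 1 767/1527 = 50.2% → Drug A
Compound 1 wins each disease group but Drug A wins overall — the comparison reverses. Compound 1's patients skew toward stage IV, which has a lower base rate.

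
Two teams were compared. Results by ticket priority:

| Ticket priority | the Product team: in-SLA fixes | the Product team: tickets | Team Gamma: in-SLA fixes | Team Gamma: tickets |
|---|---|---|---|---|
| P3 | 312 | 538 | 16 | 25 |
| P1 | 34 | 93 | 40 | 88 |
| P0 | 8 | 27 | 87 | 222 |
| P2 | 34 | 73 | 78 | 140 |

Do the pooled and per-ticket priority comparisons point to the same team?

No

P3: the Product team 312/538 = 58.0%, Team Gamma 16/25 = 64.0% → Team Gamma
P1: the Product team 34/93 = 36.6%, Team Gamma 40/88 = 45.5% → Team Gamma
P0: the Product team 8/27 = 29.6%, Team Gamma 87/222 = 39.2% → Team Gamma
P2: the Product team 34/73 = 46.6%, Team Gamma 78/140 = 55.7% → Team Gamma
Overall: the Product team 388/731 = 53.1%, Team Gamma 221/475 = 46.5% → the Product team
Team Gamma wins each ticket group but the Product team wins overall — the comparison reverses. Team Gamma's tickets skew toward P0, which has a lower base rate.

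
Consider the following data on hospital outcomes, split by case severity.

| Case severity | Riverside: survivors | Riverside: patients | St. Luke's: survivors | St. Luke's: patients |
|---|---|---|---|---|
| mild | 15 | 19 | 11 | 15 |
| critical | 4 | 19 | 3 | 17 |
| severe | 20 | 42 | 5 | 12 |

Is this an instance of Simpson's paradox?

Mild: Riverside 15/19 = 78.9%, St. Luke's 11/15 = 73.3% → Riverside
Critical: Riverside 4/19 = 21.1%, St. Luke's 3/17 = 17.6% → Riverside
Severe: Riverside 20/42 = 47.6%, St. Luke's 5/12 = 41.7% → Riverside
Overall: Riverside 39/80 = 48.8%, St. Luke's 19/44 = 43.2% → Riverside
Riverside wins overall and in every case group — no reversal.

No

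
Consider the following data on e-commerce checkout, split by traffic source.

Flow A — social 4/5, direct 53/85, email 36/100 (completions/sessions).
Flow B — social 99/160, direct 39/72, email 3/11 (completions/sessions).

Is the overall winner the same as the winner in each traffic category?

Social: Flow A 4/5 = 80.0%, Flow B 99/160 = 61.9% → Flow A
Direct: Flow A 53/85 = 62.4%, Flow B 39/72 = 54.2% → Flow A
Email: Flow A 36/100 = 36.0%, Flow B 3/11 = 27.3% → Flow A
Overall: Flow A 93/190 = 48.9%, Flow B 141/243 = 58.0% → Flow B
Flow A wins each traffic group but Flow B wins overall — the comparison reverses. Flow A's sessions skew toward email, which has a lower base rate.

No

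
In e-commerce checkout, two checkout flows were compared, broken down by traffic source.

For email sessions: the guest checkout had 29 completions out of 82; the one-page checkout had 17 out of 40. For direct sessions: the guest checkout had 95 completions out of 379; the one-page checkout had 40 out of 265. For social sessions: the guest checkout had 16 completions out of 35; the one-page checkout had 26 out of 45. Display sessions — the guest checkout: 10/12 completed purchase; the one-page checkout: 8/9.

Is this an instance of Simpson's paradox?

Email: the guest checkout 29/82 = 35.4%, the one-page checkout 17/40 = 42.5% → the one-page checkout
Direct: the guest checkout 95/379 = 25.1%, the one-page checkout 40/265 = 15.1% → the guest checkout
Social: the guest checkout 16/35 = 45.7%, the one-page checkout 26/45 = 57.8% → the one-page checkout
Display: the guest checkout 10/12 = 83.3%, the one-page checkout 8/9 = 88.9% → the one-page checkout
Overall: the guest checkout 150/508 = 29.5%, the one-page checkout 91/359 = 25.3% → the guest checkout
Neither sweeps: the guest checkout wins 1 of 4 groups, the one-page checkout wins 3. The guest checkout wins overall but not every group — no Simpson reversal.

No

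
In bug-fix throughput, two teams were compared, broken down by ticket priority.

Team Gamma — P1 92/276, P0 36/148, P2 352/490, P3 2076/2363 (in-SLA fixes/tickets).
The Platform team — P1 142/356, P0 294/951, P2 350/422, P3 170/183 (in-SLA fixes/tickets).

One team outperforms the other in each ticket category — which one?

the Platform team

P1: Team Gamma 92/276 = 33.3%, the Platform team 142/356 = 39.9% → the Platform team
P0: Team Gamma 36/148 = 24.3%, the Platform team 294/951 = 30.9% → the Platform team
P2: Team Gamma 352/490 = 71.8%, the Platform team 350/422 = 82.9% → the Platform team
P3: Team Gamma 2076/2363 = 87.9%, the Platform team 170/183 = 92.9% → the Platform team
The Platform team has the higher rate in all 4 groups.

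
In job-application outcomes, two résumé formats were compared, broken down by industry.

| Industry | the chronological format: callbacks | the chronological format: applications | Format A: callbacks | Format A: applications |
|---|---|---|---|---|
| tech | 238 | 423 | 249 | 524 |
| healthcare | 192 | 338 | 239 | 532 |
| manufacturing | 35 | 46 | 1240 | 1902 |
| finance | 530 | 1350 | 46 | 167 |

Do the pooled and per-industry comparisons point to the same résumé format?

No

Tech: the chronological format 238/423 = 56.3%, Format A 249/524 = 47.5% → the chronological format
Healthcare: the chronological format 192/338 = 56.8%, Format A 239/532 = 44.9% → the chronological format
Manufacturing: the chronological format 35/46 = 76.1%, Format A 1240/1902 = 65.2% → the chronological format
Finance: the chronological format 530/1350 = 39.3%, Format A 46/167 = 27.5% → the chronological format
Overall: the chronological format 995/2157 = 46.1%, Format A 1774/3125 = 56.8% → Format A
The chronological format wins each industry group but Format A wins overall — the comparison reverses. The chronological format's applications skew toward finance, which has a lower base rate.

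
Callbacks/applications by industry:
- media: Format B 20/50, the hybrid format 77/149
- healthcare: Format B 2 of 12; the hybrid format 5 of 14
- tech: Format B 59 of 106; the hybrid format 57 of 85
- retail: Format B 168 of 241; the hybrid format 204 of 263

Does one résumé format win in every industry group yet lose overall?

No

Media: Format B 20/50 = 40.0%, the hybrid format 77/149 = 51.7% → the hybrid format
Healthcare: Format B 2/12 = 16.7%, the hybrid format 5/14 = 35.7% → the hybrid format
Tech: Format B 59/106 = 55.7%, the hybrid format 57/85 = 67.1% → the hybrid format
Retail: Format B 168/241 = 69.7%, the hybrid format 204/263 = 77.6% → the hybrid format
Overall: Format B 249/409 = 60.9%, the hybrid format 343/511 = 67.1% → the hybrid format
The hybrid format wins overall and in every industry group — no reversal.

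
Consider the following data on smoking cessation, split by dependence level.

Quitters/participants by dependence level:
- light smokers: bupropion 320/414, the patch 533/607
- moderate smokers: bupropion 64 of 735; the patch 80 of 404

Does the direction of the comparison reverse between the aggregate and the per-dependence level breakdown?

Light smokers: bupropion 320/414 = 77.3%, the patch 533/607 = 87.8% → the patch
Moderate smokers: bupropion 64/735 = 8.7%, the patch 80/404 = 19.8% → the patch
Overall: bupropion 384/1149 = 33.4%, the patch 613/1011 = 60.6% → the patch
The patch wins overall and in every dependence group — no reversal.

No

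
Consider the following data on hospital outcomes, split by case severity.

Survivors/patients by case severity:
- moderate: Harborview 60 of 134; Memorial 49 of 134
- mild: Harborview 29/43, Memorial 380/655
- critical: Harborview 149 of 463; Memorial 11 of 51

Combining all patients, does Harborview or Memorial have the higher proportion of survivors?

Memorial

Moderate: Harborview 60/134 = 44.8%, Memorial 49/134 = 36.6% → Harborview
Mild: Harborview 29/43 = 67.4%, Memorial 380/655 = 58.0% → Harborview
Critical: Harborview 149/463 = 32.2%, Memorial 11/51 = 21.6% → Harborview
Overall: Harborview 238/640 = 37.2%, Memorial 440/840 = 52.4% → Memorial
(Harborview wins every case group but Memorial wins overall — Harborview's patients skew toward the low-rate critical group.)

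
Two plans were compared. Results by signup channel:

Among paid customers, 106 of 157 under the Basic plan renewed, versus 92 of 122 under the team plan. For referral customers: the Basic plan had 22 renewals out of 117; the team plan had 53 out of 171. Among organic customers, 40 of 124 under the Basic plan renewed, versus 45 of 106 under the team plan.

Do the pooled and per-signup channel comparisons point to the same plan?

Yes

Paid: the Basic plan 106/157 = 67.5%, the team plan 92/122 = 75.4% → the team plan
Referral: the Basic plan 22/117 = 18.8%, the team plan 53/171 = 31.0% → the team plan
Organic: the Basic plan 40/124 = 32.3%, the team plan 45/106 = 42.5% → the team plan
Overall: the Basic plan 168/398 = 42.2%, the team plan 190/399 = 47.6% → the team plan
The team plan wins overall and in every signup group — no reversal.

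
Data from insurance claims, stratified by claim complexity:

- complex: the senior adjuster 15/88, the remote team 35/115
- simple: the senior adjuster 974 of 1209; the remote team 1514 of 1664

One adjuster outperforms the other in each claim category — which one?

the remote team

Complex: the senior adjuster 15/88 = 17.0%, the remote team 35/115 = 30.4% → the remote team
Simple: the senior adjuster 974/1209 = 80.6%, the remote team 1514/1664 = 91.0% → the remote team
The remote team has the higher rate in both groups.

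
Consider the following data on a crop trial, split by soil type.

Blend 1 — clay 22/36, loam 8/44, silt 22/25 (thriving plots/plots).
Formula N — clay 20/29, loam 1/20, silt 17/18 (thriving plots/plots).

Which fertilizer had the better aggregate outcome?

Formula N

Clay: Blend 1 22/36 = 61.1%, Formula N 20/29 = 69.0% → Formula N
Loam: Blend 1 8/44 = 18.2%, Formula N 1/20 = 5.0% → Blend 1
Silt: Blend 1 22/25 = 88.0%, Formula N 17/18 = 94.4% → Formula N
Overall: Blend 1 52/105 = 49.5%, Formula N 38/67 = 56.7% → Formula N
(Neither sweeps every soil group, but Formula N has the higher pooled rate.)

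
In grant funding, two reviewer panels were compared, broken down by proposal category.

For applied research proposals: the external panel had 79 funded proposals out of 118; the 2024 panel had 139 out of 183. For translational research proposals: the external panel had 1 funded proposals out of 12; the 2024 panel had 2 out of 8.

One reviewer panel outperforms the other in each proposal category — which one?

Applied research: the external panel 79/118 = 66.9%, the 2024 panel 139/183 = 76.0% → the 2024 panel
Translational research: the external panel 1/12 = 8.3%, the 2024 panel 2/8 = 25.0% → the 2024 panel
The 2024 panel has the higher rate in both groups.

the 2024 panel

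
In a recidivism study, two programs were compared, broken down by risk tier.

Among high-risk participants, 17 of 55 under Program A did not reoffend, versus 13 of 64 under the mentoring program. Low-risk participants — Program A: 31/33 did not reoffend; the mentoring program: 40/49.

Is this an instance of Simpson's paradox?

High-risk: Program A 17/55 = 30.9%, the mentoring program 13/64 = 20.3% → Program A
Low-risk: Program A 31/33 = 93.9%, the mentoring program 40/49 = 81.6% → Program A
Overall: Program A 48/88 = 54.5%, the mentoring program 53/113 = 46.9% → Program A
Program A wins overall and in every risk group — no reversal.

No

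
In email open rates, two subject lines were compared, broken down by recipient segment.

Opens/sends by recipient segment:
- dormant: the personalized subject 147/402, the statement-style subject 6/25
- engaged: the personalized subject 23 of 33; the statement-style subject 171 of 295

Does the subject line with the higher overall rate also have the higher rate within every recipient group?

Dormant: the personalized subject 147/402 = 36.6%, the statement-style subject 6/25 = 24.0% → the personalized subject
Engaged: the personalized subject 23/33 = 69.7%, the statement-style subject 171/295 = 58.0% → the personalized subject
Overall: the personalized subject 170/435 = 39.1%, the statement-style subject 177/320 = 55.3% → the statement-style subject
The personalized subject wins each recipient group but the statement-style subject wins overall — the comparison reverses. The personalized subject's sends skew toward dormant, which has a lower base rate.

No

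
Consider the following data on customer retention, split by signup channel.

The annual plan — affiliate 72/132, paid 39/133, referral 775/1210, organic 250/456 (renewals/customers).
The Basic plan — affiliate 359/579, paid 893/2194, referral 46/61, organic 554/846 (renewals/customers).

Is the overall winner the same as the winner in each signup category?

Affiliate: the annual plan 72/132 = 54.5%, the Basic plan 359/579 = 62.0% → the Basic plan
Paid: the annual plan 39/133 = 29.3%, the Basic plan 893/2194 = 40.7% → the Basic plan
Referral: the annual plan 775/1210 = 64.0%, the Basic plan 46/61 = 75.4% → the Basic plan
Organic: the annual plan 250/456 = 54.8%, the Basic plan 554/846 = 65.5% → the Basic plan
Overall: the annual plan 1136/1931 = 58.8%, the Basic plan 1852/3680 = 50.3% → the annual plan
The Basic plan wins each signup group but the annual plan wins overall — the comparison reverses. The Basic plan's customers skew toward paid, which has a lower base rate.

No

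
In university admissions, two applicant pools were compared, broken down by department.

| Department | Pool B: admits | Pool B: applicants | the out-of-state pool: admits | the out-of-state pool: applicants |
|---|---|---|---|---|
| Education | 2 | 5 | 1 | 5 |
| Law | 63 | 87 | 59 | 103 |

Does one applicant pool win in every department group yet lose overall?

No

Education: Pool B 2/5 = 40.0%, the out-of-state pool 1/5 = 20.0% → Pool B
Law: Pool B 63/87 = 72.4%, the out-of-state pool 59/103 = 57.3% → Pool B
Overall: Pool B 65/92 = 70.7%, the out-of-state pool 60/108 = 55.6% → Pool B
Pool B wins overall and in every department group — no reversal.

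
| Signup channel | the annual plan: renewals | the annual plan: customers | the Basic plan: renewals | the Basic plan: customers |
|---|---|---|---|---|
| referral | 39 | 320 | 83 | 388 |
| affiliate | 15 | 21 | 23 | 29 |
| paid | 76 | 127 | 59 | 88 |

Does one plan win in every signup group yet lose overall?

No

Referral: the annual plan 39/320 = 12.2%, the Basic plan 83/388 = 21.4% → the Basic plan
Affiliate: the annual plan 15/21 = 71.4%, the Basic plan 23/29 = 79.3% → the Basic plan
Paid: the annual plan 76/127 = 59.8%, the Basic plan 59/88 = 67.0% → the Basic plan
Overall: the annual plan 130/468 = 27.8%, the Basic plan 165/505 = 32.7% → the Basic plan
The Basic plan wins overall and in every signup group — no reversal.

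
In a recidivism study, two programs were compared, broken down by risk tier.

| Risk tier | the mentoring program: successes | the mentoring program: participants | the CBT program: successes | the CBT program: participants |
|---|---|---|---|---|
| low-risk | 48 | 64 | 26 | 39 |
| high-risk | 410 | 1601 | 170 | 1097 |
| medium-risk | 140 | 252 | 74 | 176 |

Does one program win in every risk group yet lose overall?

No

Low-risk: the mentoring program 48/64 = 75.0%, the CBT program 26/39 = 66.7% → the mentoring program
High-risk: the mentoring program 410/1601 = 25.6%, the CBT program 170/1097 = 15.5% → the mentoring program
Medium-risk: the mentoring program 140/252 = 55.6%, the CBT program 74/176 = 42.0% → the mentoring program
Overall: the mentoring program 598/1917 = 31.2%, the CBT program 270/1312 = 20.6% → the mentoring program
The mentoring program wins overall and in every risk group — no reversal.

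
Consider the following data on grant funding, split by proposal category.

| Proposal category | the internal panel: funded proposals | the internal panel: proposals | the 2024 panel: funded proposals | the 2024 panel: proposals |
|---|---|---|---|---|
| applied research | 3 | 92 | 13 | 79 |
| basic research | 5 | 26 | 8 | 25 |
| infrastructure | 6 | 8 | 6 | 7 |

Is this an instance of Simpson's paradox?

No

Applied research: the internal panel 3/92 = 3.3%, the 2024 panel 13/79 = 16.5% → the 2024 panel
Basic research: the internal panel 5/26 = 19.2%, the 2024 panel 8/25 = 32.0% → the 2024 panel
Infrastructure: the internal panel 6/8 = 75.0%, the 2024 panel 6/7 = 85.7% → the 2024 panel
Overall: the internal panel 14/126 = 11.1%, the 2024 panel 27/111 = 24.3% → the 2024 panel
The 2024 panel wins overall and in every proposal group — no reversal.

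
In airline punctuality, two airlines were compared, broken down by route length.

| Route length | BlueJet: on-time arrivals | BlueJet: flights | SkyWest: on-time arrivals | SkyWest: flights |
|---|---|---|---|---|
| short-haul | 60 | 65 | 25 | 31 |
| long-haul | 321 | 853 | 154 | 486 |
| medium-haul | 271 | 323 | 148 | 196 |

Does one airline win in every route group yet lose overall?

No

Short-haul: BlueJet 60/65 = 92.3%, SkyWest 25/31 = 80.6% → BlueJet
Long-haul: BlueJet 321/853 = 37.6%, SkyWest 154/486 = 31.7% → BlueJet
Medium-haul: BlueJet 271/323 = 83.9%, SkyWest 148/196 = 75.5% → BlueJet
Overall: BlueJet 652/1241 = 52.5%, SkyWest 327/713 = 45.9% → BlueJet
BlueJet wins overall and in every route group — no reversal.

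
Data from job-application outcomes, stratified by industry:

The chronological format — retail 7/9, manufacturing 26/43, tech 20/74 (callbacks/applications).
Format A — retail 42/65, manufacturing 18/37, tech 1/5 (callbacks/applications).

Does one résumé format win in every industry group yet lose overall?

Yes

Retail: the chronological format 7/9 = 77.8%, Format A 42/65 = 64.6% → the chronological format
Manufacturing: the chronological format 26/43 = 60.5%, Format A 18/37 = 48.6% → the chronological format
Tech: the chronological format 20/74 = 27.0%, Format A 1/5 = 20.0% → the chronological format
Overall: the chronological format 53/126 = 42.1%, Format A 61/107 = 57.0% → Format A
The chronological format wins each industry group but Format A wins overall — the comparison reverses. The chronological format's applications skew toward tech, which has a lower base rate.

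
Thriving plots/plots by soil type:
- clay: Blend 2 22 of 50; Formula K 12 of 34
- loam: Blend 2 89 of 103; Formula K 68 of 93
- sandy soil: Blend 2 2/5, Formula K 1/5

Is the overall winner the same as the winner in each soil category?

Yes

Clay: Blend 2 22/50 = 44.0%, Formula K 12/34 = 35.3% → Blend 2
Loam: Blend 2 89/103 = 86.4%, Formula K 68/93 = 73.1% → Blend 2
Sandy soil: Blend 2 2/5 = 40.0%, Formula K 1/5 = 20.0% → Blend 2
Overall: Blend 2 113/158 = 71.5%, Formula K 81/132 = 61.4% → Blend 2
Blend 2 wins overall and in every soil group — no reversal.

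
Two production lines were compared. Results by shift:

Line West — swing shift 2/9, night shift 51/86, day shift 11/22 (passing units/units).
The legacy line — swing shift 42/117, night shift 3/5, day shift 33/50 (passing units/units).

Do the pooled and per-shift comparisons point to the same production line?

Swing shift: Line West 2/9 = 22.2%, the legacy line 42/117 = 35.9% → the legacy line
Night shift: Line West 51/86 = 59.3%, the legacy line 3/5 = 60.0% → the legacy line
Day shift: Line West 11/22 = 50.0%, the legacy line 33/50 = 66.0% → the legacy line
Overall: Line West 64/117 = 54.7%, the legacy line 78/172 = 45.3% → Line West
The legacy line wins each shift group but Line West wins overall — the comparison reverses. The legacy line's units skew toward swing shift, which has a lower base rate.

No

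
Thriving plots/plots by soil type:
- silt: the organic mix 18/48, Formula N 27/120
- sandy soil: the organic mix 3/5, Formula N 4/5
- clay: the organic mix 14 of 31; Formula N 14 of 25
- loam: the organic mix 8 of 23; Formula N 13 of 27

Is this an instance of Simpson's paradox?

Silt: the organic mix 18/48 = 37.5%, Formula N 27/120 = 22.5% → the organic mix
Sandy soil: the organic mix 3/5 = 60.0%, Formula N 4/5 = 80.0% → Formula N
Clay: the organic mix 14/31 = 45.2%, Formula N 14/25 = 56.0% → Formula N
Loam: the organic mix 8/23 = 34.8%, Formula N 13/27 = 48.1% → Formula N
Overall: the organic mix 43/107 = 40.2%, Formula N 58/177 = 32.8% → the organic mix
Neither sweeps: the organic mix wins 1 of 4 groups, Formula N wins 3. The organic mix wins overall but not every group — no Simpson reversal.

No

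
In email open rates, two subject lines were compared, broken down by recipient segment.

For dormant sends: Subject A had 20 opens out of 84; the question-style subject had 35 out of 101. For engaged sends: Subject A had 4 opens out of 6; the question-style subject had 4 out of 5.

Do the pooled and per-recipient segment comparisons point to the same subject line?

Yes

Dormant: Subject A 20/84 = 23.8%, the question-style subject 35/101 = 34.7% → the question-style subject
Engaged: Subject A 4/6 = 66.7%, the question-style subject 4/5 = 80.0% → the question-style subject
Overall: Subject A 24/90 = 26.7%, the question-style subject 39/106 = 36.8% → the question-style subject
The question-style subject wins overall and in every recipient group — no reversal.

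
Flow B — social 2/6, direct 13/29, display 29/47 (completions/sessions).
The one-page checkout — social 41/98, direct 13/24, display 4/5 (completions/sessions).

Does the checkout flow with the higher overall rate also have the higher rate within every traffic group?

Social: Flow B 2/6 = 33.3%, the one-page checkout 41/98 = 41.8% → the one-page checkout
Direct: Flow B 13/29 = 44.8%, the one-page checkout 13/24 = 54.2% → the one-page checkout
Display: Flow B 29/47 = 61.7%, the one-page checkout 4/5 = 80.0% → the one-page checkout
Overall: Flow B 44/82 = 53.7%, the one-page checkout 58/127 = 45.7% → Flow B
The one-page checkout wins each traffic group but Flow B wins overall — the comparison reverses. The one-page checkout's sessions skew toward social, which has a lower base rate.

No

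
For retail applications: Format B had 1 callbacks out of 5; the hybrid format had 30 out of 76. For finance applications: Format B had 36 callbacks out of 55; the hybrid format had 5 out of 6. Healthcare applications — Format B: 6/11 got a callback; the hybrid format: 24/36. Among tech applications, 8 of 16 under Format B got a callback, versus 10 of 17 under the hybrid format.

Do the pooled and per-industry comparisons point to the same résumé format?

No

Retail: Format B 1/5 = 20.0%, the hybrid format 30/76 = 39.5% → the hybrid format
Finance: Format B 36/55 = 65.5%, the hybrid format 5/6 = 83.3% → the hybrid format
Healthcare: Format B 6/11 = 54.5%, the hybrid format 24/36 = 66.7% → the hybrid format
Tech: Format B 8/16 = 50.0%, the hybrid format 10/17 = 58.8% → the hybrid format
Overall: Format B 51/87 = 58.6%, the hybrid format 69/135 = 51.1% → Format B
The hybrid format wins each industry group but Format B wins overall — the comparison reverses. The hybrid format's applications skew toward retail, which has a lower base rate.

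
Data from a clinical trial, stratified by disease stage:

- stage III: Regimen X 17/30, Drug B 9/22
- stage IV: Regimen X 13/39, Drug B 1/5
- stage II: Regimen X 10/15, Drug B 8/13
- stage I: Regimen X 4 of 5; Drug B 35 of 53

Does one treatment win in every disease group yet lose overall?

Stage III: Regimen X 17/30 = 56.7%, Drug B 9/22 = 40.9% → Regimen X
Stage IV: Regimen X 13/39 = 33.3%, Drug B 1/5 = 20.0% → Regimen X
Stage II: Regimen X 10/15 = 66.7%, Drug B 8/13 = 61.5% → Regimen X
Stage I: Regimen X 4/5 = 80.0%, Drug B 35/53 = 66.0% → Regimen X
Overall: Regimen X 44/89 = 49.4%, Drug B 53/93 = 57.0% → Drug B
Regimen X wins each disease group but Drug B wins overall — the comparison reverses. Regimen X's patients skew toward stage IV, which has a lower base rate.

Yes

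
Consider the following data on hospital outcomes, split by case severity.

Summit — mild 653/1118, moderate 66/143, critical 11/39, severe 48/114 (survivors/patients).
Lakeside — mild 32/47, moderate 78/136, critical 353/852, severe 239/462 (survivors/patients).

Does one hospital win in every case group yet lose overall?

Yes

Mild: Summit 653/1118 = 58.4%, Lakeside 32/47 = 68.1% → Lakeside
Moderate: Summit 66/143 = 46.2%, Lakeside 78/136 = 57.4% → Lakeside
Critical: Summit 11/39 = 28.2%, Lakeside 353/852 = 41.4% → Lakeside
Severe: Summit 48/114 = 42.1%, Lakeside 239/462 = 51.7% → Lakeside
Overall: Summit 778/1414 = 55.0%, Lakeside 702/1497 = 46.9% → Summit
Lakeside wins each case group but Summit wins overall — the comparison reverses. Lakeside's patients skew toward critical, which has a lower base rate.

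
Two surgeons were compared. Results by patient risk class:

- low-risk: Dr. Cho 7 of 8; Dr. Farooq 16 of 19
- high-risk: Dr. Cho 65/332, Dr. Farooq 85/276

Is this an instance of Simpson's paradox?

Low-risk: Dr. Cho 7/8 = 87.5%, Dr. Farooq 16/19 = 84.2% → Dr. Cho
High-risk: Dr. Cho 65/332 = 19.6%, Dr. Farooq 85/276 = 30.8% → Dr. Farooq
Overall: Dr. Cho 72/340 = 21.2%, Dr. Farooq 101/295 = 34.2% → Dr. Farooq
Neither sweeps: Dr. Cho wins 1 of 2 groups, Dr. Farooq wins 1. Dr. Farooq wins overall but not every group — no Simpson reversal.

No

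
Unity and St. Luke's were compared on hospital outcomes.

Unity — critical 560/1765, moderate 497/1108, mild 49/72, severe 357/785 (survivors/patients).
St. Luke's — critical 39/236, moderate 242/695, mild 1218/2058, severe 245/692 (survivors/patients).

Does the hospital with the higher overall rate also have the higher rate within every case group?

No

Critical: Unity 560/1765 = 31.7%, St. Luke's 39/236 = 16.5% → Unity
Moderate: Unity 497/1108 = 44.9%, St. Luke's 242/695 = 34.8% → Unity
Mild: Unity 49/72 = 68.1%, St. Luke's 1218/2058 = 59.2% → Unity
Severe: Unity 357/785 = 45.5%, St. Luke's 245/692 = 35.4% → Unity
Overall: Unity 1463/3730 = 39.2%, St. Luke's 1744/3681 = 47.4% → St. Luke's
Unity wins each case group but St. Luke's wins overall — the comparison reverses. Unity's patients skew toward critical, which has a lower base rate.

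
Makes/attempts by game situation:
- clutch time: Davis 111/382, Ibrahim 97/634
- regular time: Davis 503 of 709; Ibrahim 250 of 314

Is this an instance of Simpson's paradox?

Clutch time: Davis 111/382 = 29.1%, Ibrahim 97/634 = 15.3% → Davis
Regular time: Davis 503/709 = 70.9%, Ibrahim 250/314 = 79.6% → Ibrahim
Overall: Davis 614/1091 = 56.3%, Ibrahim 347/948 = 36.6% → Davis
Neither sweeps: Davis wins 1 of 2 groups, Ibrahim wins 1. Davis wins overall but not every group — no Simpson reversal.

No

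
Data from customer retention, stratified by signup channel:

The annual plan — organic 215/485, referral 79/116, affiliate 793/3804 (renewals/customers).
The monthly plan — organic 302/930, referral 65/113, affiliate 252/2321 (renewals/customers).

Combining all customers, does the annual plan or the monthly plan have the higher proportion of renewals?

Organic: the annual plan 215/485 = 44.3%, the monthly plan 302/930 = 32.5% → the annual plan
Referral: the annual plan 79/116 = 68.1%, the monthly plan 65/113 = 57.5% → the annual plan
Affiliate: the annual plan 793/3804 = 20.8%, the monthly plan 252/2321 = 10.9% → the annual plan
Overall: the annual plan 1087/4405 = 24.7%, the monthly plan 619/3364 = 18.4% → the annual plan

the annual plan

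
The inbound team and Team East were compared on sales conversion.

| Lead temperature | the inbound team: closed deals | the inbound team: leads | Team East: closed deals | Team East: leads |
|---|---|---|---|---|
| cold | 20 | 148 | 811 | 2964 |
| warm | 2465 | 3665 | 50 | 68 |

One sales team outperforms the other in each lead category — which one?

Team East

Cold: the inbound team 20/148 = 13.5%, Team East 811/2964 = 27.4% → Team East
Warm: the inbound team 2465/3665 = 67.3%, Team East 50/68 = 73.5% → Team East
Team East has the higher rate in both groups.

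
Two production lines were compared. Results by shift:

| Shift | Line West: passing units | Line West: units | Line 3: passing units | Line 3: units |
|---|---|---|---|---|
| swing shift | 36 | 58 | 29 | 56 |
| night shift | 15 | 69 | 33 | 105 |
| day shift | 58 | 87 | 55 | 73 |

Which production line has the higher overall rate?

Line West

Swing shift: Line West 36/58 = 62.1%, Line 3 29/56 = 51.8% → Line West
Night shift: Line West 15/69 = 21.7%, Line 3 33/105 = 31.4% → Line 3
Day shift: Line West 58/87 = 66.7%, Line 3 55/73 = 75.3% → Line 3
Overall: Line West 109/214 = 50.9%, Line 3 117/234 = 50.0% → Line West
(Neither sweeps every shift group, but Line West has the higher pooled rate.)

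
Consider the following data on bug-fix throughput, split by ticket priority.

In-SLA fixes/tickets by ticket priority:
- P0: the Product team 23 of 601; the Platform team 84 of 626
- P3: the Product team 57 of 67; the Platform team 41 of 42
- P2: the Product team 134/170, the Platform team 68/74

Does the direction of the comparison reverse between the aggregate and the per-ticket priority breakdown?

P0: the Product team 23/601 = 3.8%, the Platform team 84/626 = 13.4% → the Platform team
P3: the Product team 57/67 = 85.1%, the Platform team 41/42 = 97.6% → the Platform team
P2: the Product team 134/170 = 78.8%, the Platform team 68/74 = 91.9% → the Platform team
Overall: the Product team 214/838 = 25.5%, the Platform team 193/742 = 26.0% → the Platform team
The Platform team wins overall and in every ticket group — no reversal.

No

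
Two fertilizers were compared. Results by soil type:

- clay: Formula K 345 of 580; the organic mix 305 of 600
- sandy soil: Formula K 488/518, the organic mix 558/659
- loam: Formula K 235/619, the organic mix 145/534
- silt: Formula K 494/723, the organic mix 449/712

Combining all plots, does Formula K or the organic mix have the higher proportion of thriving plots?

Clay: Formula K 345/580 = 59.5%, the organic mix 305/600 = 50.8% → Formula K
Sandy soil: Formula K 488/518 = 94.2%, the organic mix 558/659 = 84.7% → Formula K
Loam: Formula K 235/619 = 38.0%, the organic mix 145/534 = 27.2% → Formula K
Silt: Formula K 494/723 = 68.3%, the organic mix 449/712 = 63.1% → Formula K
Overall: Formula K 1562/2440 = 64.0%, the organic mix 1457/2505 = 58.2% → Formula K

Formula K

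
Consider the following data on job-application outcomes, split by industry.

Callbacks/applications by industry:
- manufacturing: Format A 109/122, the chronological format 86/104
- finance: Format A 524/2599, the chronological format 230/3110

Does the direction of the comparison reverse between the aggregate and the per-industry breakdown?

No

Manufacturing: Format A 109/122 = 89.3%, the chronological format 86/104 = 82.7% → Format A
Finance: Format A 524/2599 = 20.2%, the chronological format 230/3110 = 7.4% → Format A
Overall: Format A 633/2721 = 23.3%, the chronological format 316/3214 = 9.8% → Format A
Format A wins overall and in every industry group — no reversal.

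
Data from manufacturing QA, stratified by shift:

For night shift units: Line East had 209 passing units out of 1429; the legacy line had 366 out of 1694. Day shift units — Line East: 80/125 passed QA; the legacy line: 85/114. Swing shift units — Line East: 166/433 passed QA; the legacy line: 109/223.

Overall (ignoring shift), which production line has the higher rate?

the legacy line

Night shift: Line East 209/1429 = 14.6%, the legacy line 366/1694 = 21.6% → the legacy line
Day shift: Line East 80/125 = 64.0%, the legacy line 85/114 = 74.6% → the legacy line
Swing shift: Line East 166/433 = 38.3%, the legacy line 109/223 = 48.9% → the legacy line
Overall: Line East 455/1987 = 22.9%, the legacy line 560/2031 = 27.6% → the legacy line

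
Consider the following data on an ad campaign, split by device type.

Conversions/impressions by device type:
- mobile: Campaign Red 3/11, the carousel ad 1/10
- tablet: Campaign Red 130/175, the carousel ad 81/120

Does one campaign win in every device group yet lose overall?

Mobile: Campaign Red 3/11 = 27.3%, the carousel ad 1/10 = 10.0% → Campaign Red
Tablet: Campaign Red 130/175 = 74.3%, the carousel ad 81/120 = 67.5% → Campaign Red
Overall: Campaign Red 133/186 = 71.5%, the carousel ad 82/130 = 63.1% → Campaign Red
Campaign Red wins overall and in every device group — no reversal.

No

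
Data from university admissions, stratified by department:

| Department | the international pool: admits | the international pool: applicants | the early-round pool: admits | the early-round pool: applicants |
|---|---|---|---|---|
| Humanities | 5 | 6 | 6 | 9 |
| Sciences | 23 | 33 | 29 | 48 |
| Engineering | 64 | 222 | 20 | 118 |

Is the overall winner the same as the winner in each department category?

Humanities: the international pool 5/6 = 83.3%, the early-round pool 6/9 = 66.7% → the international pool
Sciences: the international pool 23/33 = 69.7%, the early-round pool 29/48 = 60.4% → the international pool
Engineering: the international pool 64/222 = 28.8%, the early-round pool 20/118 = 16.9% → the international pool
Overall: the international pool 92/261 = 35.2%, the early-round pool 55/175 = 31.4% → the international pool
The international pool wins overall and in every department group — no reversal.

Yes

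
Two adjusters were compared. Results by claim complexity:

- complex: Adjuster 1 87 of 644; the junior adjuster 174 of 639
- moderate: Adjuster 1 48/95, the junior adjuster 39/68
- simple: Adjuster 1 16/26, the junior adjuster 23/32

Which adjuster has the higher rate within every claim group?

Complex: Adjuster 1 87/644 = 13.5%, the junior adjuster 174/639 = 27.2% → the junior adjuster
Moderate: Adjuster 1 48/95 = 50.5%, the junior adjuster 39/68 = 57.4% → the junior adjuster
Simple: Adjuster 1 16/26 = 61.5%, the junior adjuster 23/32 = 71.9% → the junior adjuster
The junior adjuster has the higher rate in all 3 groups.

the junior adjuster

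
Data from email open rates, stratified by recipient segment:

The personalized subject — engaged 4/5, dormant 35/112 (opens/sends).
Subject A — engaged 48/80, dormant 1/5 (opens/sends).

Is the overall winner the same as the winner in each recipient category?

No

Engaged: the personalized subject 4/5 = 80.0%, Subject A 48/80 = 60.0% → the personalized subject
Dormant: the personalized subject 35/112 = 31.2%, Subject A 1/5 = 20.0% → the personalized subject
Overall: the personalized subject 39/117 = 33.3%, Subject A 49/85 = 57.6% → Subject A
The personalized subject wins each recipient group but Subject A wins overall — the comparison reverses. The personalized subject's sends skew toward dormant, which has a lower base rate.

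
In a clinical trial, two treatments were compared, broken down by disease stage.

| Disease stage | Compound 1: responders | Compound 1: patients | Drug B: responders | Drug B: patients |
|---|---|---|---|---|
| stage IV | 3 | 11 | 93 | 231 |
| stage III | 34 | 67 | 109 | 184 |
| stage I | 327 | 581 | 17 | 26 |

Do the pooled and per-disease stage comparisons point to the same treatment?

Stage IV: Compound 1 3/11 = 27.3%, Drug B 93/231 = 40.3% → Drug B
Stage III: Compound 1 34/67 = 50.7%, Drug B 109/184 = 59.2% → Drug B
Stage I: Compound 1 327/581 = 56.3%, Drug B 17/26 = 65.4% → Drug B
Overall: Compound 1 364/659 = 55.2%, Drug B 219/441 = 49.7% → Compound 1
Drug B wins each disease group but Compound 1 wins overall — the comparison reverses. Drug B's patients skew toward stage IV, which has a lower base rate.

No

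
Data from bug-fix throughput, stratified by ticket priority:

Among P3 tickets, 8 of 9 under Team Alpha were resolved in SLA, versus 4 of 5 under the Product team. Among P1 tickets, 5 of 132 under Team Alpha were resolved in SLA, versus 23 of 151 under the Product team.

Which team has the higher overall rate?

P3: Team Alpha 8/9 = 88.9%, the Product team 4/5 = 80.0% → Team Alpha
P1: Team Alpha 5/132 = 3.8%, the Product team 23/151 = 15.2% → the Product team
Overall: Team Alpha 13/141 = 9.2%, the Product team 27/156 = 17.3% → the Product team
(Neither sweeps every ticket group, but the Product team has the higher pooled rate.)

the Product team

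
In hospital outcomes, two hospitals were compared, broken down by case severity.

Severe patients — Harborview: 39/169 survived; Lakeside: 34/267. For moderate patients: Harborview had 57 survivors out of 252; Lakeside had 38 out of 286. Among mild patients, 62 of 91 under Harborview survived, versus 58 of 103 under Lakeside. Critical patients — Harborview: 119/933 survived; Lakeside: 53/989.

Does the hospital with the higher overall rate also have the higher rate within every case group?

Severe: Harborview 39/169 = 23.1%, Lakeside 34/267 = 12.7% → Harborview
Moderate: Harborview 57/252 = 22.6%, Lakeside 38/286 = 13.3% → Harborview
Mild: Harborview 62/91 = 68.1%, Lakeside 58/103 = 56.3% → Harborview
Critical: Harborview 119/933 = 12.8%, Lakeside 53/989 = 5.4% → Harborview
Overall: Harborview 277/1445 = 19.2%, Lakeside 183/1645 = 11.1% → Harborview
Harborview wins overall and in every case group — no reversal.

Yes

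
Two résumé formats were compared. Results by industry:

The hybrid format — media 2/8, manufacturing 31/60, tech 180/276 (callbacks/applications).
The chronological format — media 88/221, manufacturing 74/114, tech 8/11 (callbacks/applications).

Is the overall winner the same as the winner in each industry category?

No

Media: the hybrid format 2/8 = 25.0%, the chronological format 88/221 = 39.8% → the chronological format
Manufacturing: the hybrid format 31/60 = 51.7%, the chronological format 74/114 = 64.9% → the chronological format
Tech: the hybrid format 180/276 = 65.2%, the chronological format 8/11 = 72.7% → the chronological format
Overall: the hybrid format 213/344 = 61.9%, the chronological format 170/346 = 49.1% → the hybrid format
The chronological format wins each industry group but the hybrid format wins overall — the comparison reverses. The chronological format's applications skew toward media, which has a lower base rate.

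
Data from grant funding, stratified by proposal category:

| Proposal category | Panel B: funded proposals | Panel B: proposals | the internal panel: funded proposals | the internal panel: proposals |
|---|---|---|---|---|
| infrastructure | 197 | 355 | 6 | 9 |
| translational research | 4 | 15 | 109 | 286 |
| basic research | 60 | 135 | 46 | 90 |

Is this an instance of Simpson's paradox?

Infrastructure: Panel B 197/355 = 55.5%, the internal panel 6/9 = 66.7% → the internal panel
Translational research: Panel B 4/15 = 26.7%, the internal panel 109/286 = 38.1% → the internal panel
Basic research: Panel B 60/135 = 44.4%, the internal panel 46/90 = 51.1% → the internal panel
Overall: Panel B 261/505 = 51.7%, the internal panel 161/385 = 41.8% → Panel B
The internal panel wins each proposal group but Panel B wins overall — the comparison reverses. The internal panel's proposals skew toward translational research, which has a lower base rate.

Yes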